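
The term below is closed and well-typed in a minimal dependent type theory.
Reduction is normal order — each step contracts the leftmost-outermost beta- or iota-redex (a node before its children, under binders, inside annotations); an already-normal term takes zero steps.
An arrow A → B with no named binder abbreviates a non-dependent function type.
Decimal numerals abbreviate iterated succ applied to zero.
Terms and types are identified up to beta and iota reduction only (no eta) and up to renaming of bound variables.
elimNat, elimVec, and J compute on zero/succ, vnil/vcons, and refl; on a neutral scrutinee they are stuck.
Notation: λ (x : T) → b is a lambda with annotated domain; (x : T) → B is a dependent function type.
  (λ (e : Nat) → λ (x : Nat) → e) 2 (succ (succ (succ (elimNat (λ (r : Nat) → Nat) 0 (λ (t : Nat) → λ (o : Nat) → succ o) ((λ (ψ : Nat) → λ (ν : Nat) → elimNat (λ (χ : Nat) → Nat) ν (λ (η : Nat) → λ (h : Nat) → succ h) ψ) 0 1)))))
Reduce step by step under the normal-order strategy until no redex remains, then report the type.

reduction (normal order):
  (λ (e : Nat) → λ (x : Nat) → e) 2 (succ (succ (succ (elimNat (λ (r : Nat) → Nat) 0 (λ (t : Nat) → λ (o : Nat) → succ o) ((λ (ψ : Nat) → λ (ν : Nat) → elimNat (λ (χ : Nat) → Nat) ν (λ (η : Nat) → λ (h : Nat) → succ h) ψ) 0 1)))))
  ~> (λ (e : Nat) → 2) (succ (succ (succ (elimNat (λ (x : Nat) → Nat) 0 (λ (r : Nat) → λ (t : Nat) → succ t) ((λ (o : Nat) → λ (ψ : Nat) → elimNat (λ (ν : Nat) → Nat) ψ (λ (χ : Nat) → λ (η : Nat) → succ η) o) 0 1)))))
  ~> 2
the term's type:
  Nat


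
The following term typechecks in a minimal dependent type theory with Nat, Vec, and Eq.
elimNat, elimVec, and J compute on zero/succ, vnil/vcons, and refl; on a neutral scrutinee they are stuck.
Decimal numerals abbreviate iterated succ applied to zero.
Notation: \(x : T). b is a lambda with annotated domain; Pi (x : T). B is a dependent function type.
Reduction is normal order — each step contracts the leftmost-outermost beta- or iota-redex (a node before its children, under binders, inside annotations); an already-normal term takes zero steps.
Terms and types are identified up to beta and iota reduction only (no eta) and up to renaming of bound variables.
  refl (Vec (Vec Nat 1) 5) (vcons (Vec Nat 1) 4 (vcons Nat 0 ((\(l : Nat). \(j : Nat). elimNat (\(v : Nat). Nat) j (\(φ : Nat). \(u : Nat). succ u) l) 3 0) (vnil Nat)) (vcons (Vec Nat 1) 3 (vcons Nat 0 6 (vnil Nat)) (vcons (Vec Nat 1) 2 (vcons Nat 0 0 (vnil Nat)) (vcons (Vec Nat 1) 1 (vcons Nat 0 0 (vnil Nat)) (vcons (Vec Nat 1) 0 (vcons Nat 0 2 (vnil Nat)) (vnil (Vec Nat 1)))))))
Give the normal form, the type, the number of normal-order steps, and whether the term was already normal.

resulting normal form:
  refl (Vec (Vec Nat 1) 5) (vcons (Vec Nat 1) 4 (vcons Nat 0 3 (vnil Nat)) (vcons (Vec Nat 1) 3 (vcons Nat 0 6 (vnil Nat)) (vcons (Vec Nat 1) 2 (vcons Nat 0 0 (vnil Nat)) (vcons (Vec Nat 1) 1 (vcons Nat 0 0 (vnil Nat)) (vcons (Vec Nat 1) 0 (vcons Nat 0 2 (vnil Nat)) (vnil (Vec Nat 1)))))))
type:
  Eq (Vec (Vec Nat 1) 5) (vcons (Vec Nat 1) 4 (vcons Nat 0 3 (vnil Nat)) (vcons (Vec Nat 1) 3 (vcons Nat 0 6 (vnil Nat)) (vcons (Vec Nat 1) 2 (vcons Nat 0 0 (vnil Nat)) (vcons (Vec Nat 1) 1 (vcons Nat 0 0 (vnil Nat)) (vcons (Vec Nat 1) 0 (vcons Nat 0 2 (vnil Nat)) (vnil (Vec Nat 1))))))) (vcons (Vec Nat 1) 4 (vcons Nat 0 3 (vnil Nat)) (vcons (Vec Nat 1) 3 (vcons Nat 0 6 (vnil Nat)) (vcons (Vec Nat 1) 2 (vcons Nat 0 0 (vnil Nat)) (vcons (Vec Nat 1) 1 (vcons Nat 0 0 (vnil Nat)) (vcons (Vec Nat 1) 0 (vcons Nat 0 2 (vnil Nat)) (vnil (Vec Nat 1)))))))
reduction steps (normal order): 12
started in normal form: no
first contracted redex: a beta-redex


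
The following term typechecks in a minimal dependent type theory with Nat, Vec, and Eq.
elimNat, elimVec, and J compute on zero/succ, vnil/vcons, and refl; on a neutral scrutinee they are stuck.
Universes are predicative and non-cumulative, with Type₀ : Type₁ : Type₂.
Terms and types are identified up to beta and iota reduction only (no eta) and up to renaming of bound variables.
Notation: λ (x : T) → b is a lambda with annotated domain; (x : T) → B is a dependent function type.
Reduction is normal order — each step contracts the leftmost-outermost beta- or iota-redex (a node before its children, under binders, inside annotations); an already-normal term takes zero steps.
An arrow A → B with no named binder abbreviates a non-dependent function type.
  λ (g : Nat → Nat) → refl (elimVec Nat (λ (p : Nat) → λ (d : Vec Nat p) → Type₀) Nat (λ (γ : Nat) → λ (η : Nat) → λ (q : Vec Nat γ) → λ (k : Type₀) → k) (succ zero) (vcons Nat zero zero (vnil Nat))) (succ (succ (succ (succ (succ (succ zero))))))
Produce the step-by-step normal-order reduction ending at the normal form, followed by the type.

reduction (normal order):
  λ (g : Nat → Nat) → refl (elimVec Nat (λ (p : Nat) → λ (d : Vec Nat p) → Type₀) Nat (λ (γ : Nat) → λ (η : Nat) → λ (q : Vec Nat γ) → λ (k : Type₀) → k) (succ zero) (vcons Nat zero zero (vnil Nat))) (succ (succ (succ (succ (succ (succ zero))))))
  ~> λ (g : Nat → Nat) → refl ((λ (p : Nat) → λ (d : Nat) → λ (γ : Vec Nat p) → λ (η : Type₀) → η) zero zero (vnil Nat) (elimVec Nat (λ (q : Nat) → λ (k : Vec Nat q) → Type₀) Nat (λ (μ : Nat) → λ (e : Nat) → λ (τ : Vec Nat μ) → λ (u : Type₀) → u) zero (vnil Nat))) (succ (succ (succ (succ (succ (succ zero))))))
  ~> λ (g : Nat → Nat) → refl ((λ (p : Nat) → λ (d : Vec Nat zero) → λ (γ : Type₀) → γ) zero (vnil Nat) (elimVec Nat (λ (η : Nat) → λ (q : Vec Nat η) → Type₀) Nat (λ (k : Nat) → λ (μ : Nat) → λ (e : Vec Nat k) → λ (τ : Type₀) → τ) zero (vnil Nat))) (succ (succ (succ (succ (succ (succ zero))))))
  ~> λ (g : Nat → Nat) → refl ((λ (p : Vec Nat zero) → λ (d : Type₀) → d) (vnil Nat) (elimVec Nat (λ (γ : Nat) → λ (η : Vec Nat γ) → Type₀) Nat (λ (q : Nat) → λ (k : Nat) → λ (μ : Vec Nat q) → λ (e : Type₀) → e) zero (vnil Nat))) (succ (succ (succ (succ (succ (succ zero))))))
  ~> λ (g : Nat → Nat) → refl ((λ (p : Type₀) → p) (elimVec Nat (λ (d : Nat) → λ (γ : Vec Nat d) → Type₀) Nat (λ (η : Nat) → λ (q : Nat) → λ (k : Vec Nat η) → λ (μ : Type₀) → μ) zero (vnil Nat))) (succ (succ (succ (succ (succ (succ zero))))))
  ~> λ (g : Nat → Nat) → refl (elimVec Nat (λ (p : Nat) → λ (d : Vec Nat p) → Type₀) Nat (λ (γ : Nat) → λ (η : Nat) → λ (q : Vec Nat γ) → λ (k : Type₀) → k) zero (vnil Nat)) (succ (succ (succ (succ (succ (succ zero))))))
  ~> λ (g : Nat → Nat) → refl Nat (succ (succ (succ (succ (succ (succ zero))))))
type:
  (Nat → Nat) → Eq Nat (succ (succ (succ (succ (succ (succ zero)))))) (succ (succ (succ (succ (succ (succ zero))))))


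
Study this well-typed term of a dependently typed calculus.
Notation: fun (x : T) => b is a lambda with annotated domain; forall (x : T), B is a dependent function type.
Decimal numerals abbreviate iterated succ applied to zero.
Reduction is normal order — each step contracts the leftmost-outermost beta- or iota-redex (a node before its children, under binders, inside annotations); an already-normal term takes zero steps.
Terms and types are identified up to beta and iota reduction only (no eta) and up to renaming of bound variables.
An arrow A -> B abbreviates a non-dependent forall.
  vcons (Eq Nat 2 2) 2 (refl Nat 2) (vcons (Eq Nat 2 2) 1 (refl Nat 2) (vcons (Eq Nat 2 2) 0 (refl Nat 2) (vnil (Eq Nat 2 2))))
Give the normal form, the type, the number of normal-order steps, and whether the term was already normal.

reduced normal form:
  vcons (Eq Nat 2 2) 2 (refl Nat 2) (vcons (Eq Nat 2 2) 1 (refl Nat 2) (vcons (Eq Nat 2 2) 0 (refl Nat 2) (vnil (Eq Nat 2 2))))
inferred type:
  Vec (Eq Nat 2 2) 3
normal-order step count: 0
already normal: yes


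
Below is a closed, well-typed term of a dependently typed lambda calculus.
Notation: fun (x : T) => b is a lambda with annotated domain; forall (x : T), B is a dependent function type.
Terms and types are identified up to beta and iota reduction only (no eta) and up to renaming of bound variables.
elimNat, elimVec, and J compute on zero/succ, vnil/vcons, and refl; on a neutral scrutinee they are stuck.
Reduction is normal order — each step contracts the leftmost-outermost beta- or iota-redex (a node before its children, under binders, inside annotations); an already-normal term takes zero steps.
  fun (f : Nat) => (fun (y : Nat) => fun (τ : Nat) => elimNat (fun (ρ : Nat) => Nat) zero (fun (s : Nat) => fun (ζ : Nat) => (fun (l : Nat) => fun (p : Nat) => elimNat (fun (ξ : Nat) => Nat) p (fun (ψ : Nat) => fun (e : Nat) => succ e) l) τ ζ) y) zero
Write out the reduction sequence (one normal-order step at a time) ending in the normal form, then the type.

normal-order reduction:
  fun (f : Nat) => (fun (y : Nat) => fun (τ : Nat) => elimNat (fun (ρ : Nat) => Nat) zero (fun (s : Nat) => fun (ζ : Nat) => (fun (l : Nat) => fun (p : Nat) => elimNat (fun (ξ : Nat) => Nat) p (fun (ψ : Nat) => fun (e : Nat) => succ e) l) τ ζ) y) zero
  ~> fun (f : Nat) => fun (y : Nat) => elimNat (fun (τ : Nat) => Nat) zero (fun (ρ : Nat) => fun (s : Nat) => (fun (ζ : Nat) => fun (l : Nat) => elimNat (fun (p : Nat) => Nat) l (fun (ξ : Nat) => fun (ψ : Nat) => succ ψ) ζ) y s) zero
  ~> fun (f : Nat) => fun (y : Nat) => zero
inferred type:
  forall (f : Nat), forall (y : Nat), Nat


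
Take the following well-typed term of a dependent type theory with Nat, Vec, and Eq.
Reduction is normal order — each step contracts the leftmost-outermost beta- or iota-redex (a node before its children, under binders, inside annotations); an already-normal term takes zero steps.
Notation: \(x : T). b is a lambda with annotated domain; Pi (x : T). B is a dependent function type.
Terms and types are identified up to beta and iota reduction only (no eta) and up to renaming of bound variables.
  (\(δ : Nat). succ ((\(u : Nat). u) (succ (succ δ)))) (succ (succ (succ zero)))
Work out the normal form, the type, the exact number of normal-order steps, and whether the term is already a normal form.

resulting normal form:
  succ (succ (succ (succ (succ (succ zero)))))
the term's type:
  Nat
normal-order step count: 2
started in normal form: no
first contracted redex: a beta-redex


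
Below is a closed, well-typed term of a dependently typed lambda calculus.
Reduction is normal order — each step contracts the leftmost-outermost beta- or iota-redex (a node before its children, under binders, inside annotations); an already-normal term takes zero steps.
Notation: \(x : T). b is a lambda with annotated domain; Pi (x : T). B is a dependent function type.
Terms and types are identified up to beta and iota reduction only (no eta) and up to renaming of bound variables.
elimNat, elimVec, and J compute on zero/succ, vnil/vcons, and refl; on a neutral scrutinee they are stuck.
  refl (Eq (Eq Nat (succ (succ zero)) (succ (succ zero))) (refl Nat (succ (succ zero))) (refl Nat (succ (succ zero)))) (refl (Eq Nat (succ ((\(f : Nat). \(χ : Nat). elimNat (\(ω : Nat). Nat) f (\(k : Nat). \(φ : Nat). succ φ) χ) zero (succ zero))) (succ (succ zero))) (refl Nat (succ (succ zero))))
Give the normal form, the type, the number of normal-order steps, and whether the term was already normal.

normal form:
  refl (Eq (Eq Nat (succ (succ zero)) (succ (succ zero))) (refl Nat (succ (succ zero))) (refl Nat (succ (succ zero)))) (refl (Eq Nat (succ (succ zero)) (succ (succ zero))) (refl Nat (succ (succ zero))))
the term's type:
  Eq (Eq (Eq Nat (succ (succ zero)) (succ (succ zero))) (refl Nat (succ (succ zero))) (refl Nat (succ (succ zero)))) (refl (Eq Nat (succ (succ zero)) (succ (succ zero))) (refl Nat (succ (succ zero)))) (refl (Eq Nat (succ (succ zero)) (succ (succ zero))) (refl Nat (succ (succ zero))))
reduction steps (normal order): 6
term was already normal: no
first contracted redex: a beta-redex


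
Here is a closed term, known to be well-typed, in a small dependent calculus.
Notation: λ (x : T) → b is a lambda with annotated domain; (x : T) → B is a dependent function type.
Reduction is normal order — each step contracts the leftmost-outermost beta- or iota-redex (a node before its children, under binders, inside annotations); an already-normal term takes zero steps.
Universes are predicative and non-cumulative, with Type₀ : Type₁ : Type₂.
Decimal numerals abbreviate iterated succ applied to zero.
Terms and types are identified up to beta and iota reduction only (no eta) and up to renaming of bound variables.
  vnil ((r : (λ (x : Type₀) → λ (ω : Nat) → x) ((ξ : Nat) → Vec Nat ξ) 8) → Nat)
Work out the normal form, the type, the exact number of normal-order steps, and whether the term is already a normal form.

normal form:
  vnil ((r : (x : Nat) → Vec Nat x) → Nat)
the term's type:
  Vec ((r : (x : Nat) → Vec Nat x) → Nat) 0
reduction steps (normal order): 2
started in normal form: no
first redex: a beta-redex


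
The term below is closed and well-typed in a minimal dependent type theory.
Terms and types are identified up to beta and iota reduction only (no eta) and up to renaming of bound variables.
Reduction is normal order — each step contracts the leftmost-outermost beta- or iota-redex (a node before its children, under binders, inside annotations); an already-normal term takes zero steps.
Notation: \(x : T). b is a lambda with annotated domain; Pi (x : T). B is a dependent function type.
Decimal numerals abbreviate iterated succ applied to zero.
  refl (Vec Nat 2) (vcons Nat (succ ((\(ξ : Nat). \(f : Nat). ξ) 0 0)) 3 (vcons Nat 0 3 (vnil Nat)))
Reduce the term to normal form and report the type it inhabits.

reduced normal form:
  refl (Vec Nat 2) (vcons Nat 1 3 (vcons Nat 0 3 (vnil Nat)))
inferred type:
  Eq (Vec Nat 2) (vcons Nat 1 3 (vcons Nat 0 3 (vnil Nat))) (vcons Nat 1 3 (vcons Nat 0 3 (vnil Nat)))


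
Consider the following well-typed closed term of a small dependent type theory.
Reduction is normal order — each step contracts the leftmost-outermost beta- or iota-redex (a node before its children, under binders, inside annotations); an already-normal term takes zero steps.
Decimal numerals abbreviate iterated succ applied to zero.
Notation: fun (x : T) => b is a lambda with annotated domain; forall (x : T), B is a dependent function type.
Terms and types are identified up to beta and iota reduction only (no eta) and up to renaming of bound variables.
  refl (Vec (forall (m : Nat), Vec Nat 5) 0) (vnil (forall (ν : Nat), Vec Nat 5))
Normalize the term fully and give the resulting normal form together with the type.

normal form:
  refl (Vec (forall (m : Nat), Vec Nat 5) 0) (vnil (forall (ν : Nat), Vec Nat 5))
inferred type:
  Eq (Vec (forall (m : Nat), Vec Nat 5) 0) (vnil (forall (ν : Nat), Vec Nat 5)) (vnil (forall (b : Nat), Vec Nat 5))
observation: no redex remains anywhere in the term; it is its own normal form.


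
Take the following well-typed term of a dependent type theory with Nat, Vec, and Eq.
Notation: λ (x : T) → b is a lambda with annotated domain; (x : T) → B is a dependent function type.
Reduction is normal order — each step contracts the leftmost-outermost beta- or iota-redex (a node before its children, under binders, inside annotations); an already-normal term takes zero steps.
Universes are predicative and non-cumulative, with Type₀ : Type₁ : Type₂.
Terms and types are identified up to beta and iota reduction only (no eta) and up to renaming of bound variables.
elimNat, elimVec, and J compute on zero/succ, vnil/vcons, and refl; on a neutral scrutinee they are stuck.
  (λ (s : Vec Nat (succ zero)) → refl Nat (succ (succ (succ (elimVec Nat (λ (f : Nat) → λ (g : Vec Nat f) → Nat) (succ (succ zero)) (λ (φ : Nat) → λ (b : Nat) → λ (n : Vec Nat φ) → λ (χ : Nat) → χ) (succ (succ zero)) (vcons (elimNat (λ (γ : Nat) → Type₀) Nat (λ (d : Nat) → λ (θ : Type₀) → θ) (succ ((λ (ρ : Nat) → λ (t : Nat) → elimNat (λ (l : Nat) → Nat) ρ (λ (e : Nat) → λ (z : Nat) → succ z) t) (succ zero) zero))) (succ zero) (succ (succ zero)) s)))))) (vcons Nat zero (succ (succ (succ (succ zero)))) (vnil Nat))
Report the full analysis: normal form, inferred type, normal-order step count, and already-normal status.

reduced normal form:
  refl Nat (succ (succ (succ (succ (succ zero)))))
the term's type:
  Eq Nat (succ (succ (succ (succ (succ zero))))) (succ (succ (succ (succ (succ zero)))))
normal-order step count: 12
started in normal form: no
first contracted redex: a beta-redex


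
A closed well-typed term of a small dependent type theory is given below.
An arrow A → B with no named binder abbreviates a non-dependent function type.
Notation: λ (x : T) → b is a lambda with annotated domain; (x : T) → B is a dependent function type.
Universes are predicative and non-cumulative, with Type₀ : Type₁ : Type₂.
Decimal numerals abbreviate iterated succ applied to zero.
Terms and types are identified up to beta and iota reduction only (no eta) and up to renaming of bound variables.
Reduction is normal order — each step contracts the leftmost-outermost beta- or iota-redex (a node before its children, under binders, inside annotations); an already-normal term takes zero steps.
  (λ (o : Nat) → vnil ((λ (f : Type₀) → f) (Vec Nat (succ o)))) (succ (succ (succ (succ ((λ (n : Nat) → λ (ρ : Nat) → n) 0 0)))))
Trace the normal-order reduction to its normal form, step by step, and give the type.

reduction (normal order):
  (λ (o : Nat) → vnil ((λ (f : Type₀) → f) (Vec Nat (succ o)))) (succ (succ (succ (succ ((λ (n : Nat) → λ (ρ : Nat) → n) 0 0)))))
  ~> vnil ((λ (o : Type₀) → o) (Vec Nat (succ (succ (succ (succ (succ ((λ (f : Nat) → λ (n : Nat) → f) 0 0))))))))
  ~> vnil (Vec Nat (succ (succ (succ (succ (succ ((λ (o : Nat) → λ (f : Nat) → o) 0 0)))))))
  ~> vnil (Vec Nat (succ (succ (succ (succ (succ ((λ (o : Nat) → 0) 0)))))))
  ~> vnil (Vec Nat 5)
inferred type:
  Vec (Vec Nat 5) 0


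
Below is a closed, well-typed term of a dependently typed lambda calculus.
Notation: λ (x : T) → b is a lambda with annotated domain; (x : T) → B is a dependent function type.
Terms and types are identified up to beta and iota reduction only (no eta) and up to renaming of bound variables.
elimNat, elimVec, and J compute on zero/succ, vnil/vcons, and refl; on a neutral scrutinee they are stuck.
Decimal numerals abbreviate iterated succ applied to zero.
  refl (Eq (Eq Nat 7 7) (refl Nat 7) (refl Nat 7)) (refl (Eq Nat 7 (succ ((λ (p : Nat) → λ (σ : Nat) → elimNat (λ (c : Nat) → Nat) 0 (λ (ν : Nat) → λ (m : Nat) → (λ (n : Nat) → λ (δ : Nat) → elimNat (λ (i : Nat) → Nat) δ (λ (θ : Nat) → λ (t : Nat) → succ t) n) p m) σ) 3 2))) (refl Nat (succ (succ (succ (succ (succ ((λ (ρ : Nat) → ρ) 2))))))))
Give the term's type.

type:
  Eq (Eq (Eq Nat 7 7) (refl Nat 7) (refl Nat 7)) (refl (Eq Nat 7 7) (refl Nat 7)) (refl (Eq Nat 7 7) (refl Nat 7))


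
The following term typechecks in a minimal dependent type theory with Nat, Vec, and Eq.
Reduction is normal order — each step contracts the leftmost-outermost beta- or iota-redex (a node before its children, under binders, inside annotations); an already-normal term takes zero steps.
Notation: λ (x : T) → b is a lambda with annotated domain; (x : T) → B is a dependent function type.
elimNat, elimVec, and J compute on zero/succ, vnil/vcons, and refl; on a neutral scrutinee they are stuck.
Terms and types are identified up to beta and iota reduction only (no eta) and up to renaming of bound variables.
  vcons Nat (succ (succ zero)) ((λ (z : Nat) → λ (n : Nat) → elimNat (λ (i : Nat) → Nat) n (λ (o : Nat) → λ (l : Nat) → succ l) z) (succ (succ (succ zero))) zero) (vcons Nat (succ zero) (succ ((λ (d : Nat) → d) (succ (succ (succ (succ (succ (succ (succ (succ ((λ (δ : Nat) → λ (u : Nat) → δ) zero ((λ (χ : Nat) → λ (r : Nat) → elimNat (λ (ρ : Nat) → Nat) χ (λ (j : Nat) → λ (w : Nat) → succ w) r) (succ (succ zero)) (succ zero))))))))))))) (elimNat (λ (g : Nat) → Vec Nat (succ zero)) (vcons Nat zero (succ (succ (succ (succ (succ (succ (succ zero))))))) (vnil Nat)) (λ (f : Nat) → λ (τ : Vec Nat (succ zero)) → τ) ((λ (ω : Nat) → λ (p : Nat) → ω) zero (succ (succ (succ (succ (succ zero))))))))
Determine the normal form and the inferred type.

reduced normal form:
  vcons Nat (succ (succ zero)) (succ (succ (succ zero))) (vcons Nat (succ zero) (succ (succ (succ (succ (succ (succ (succ (succ (succ zero))))))))) (vcons Nat zero (succ (succ (succ (succ (succ (succ (succ zero))))))) (vnil Nat)))
inferred type:
  Vec Nat (succ (succ (succ zero)))
observation: reduction starts at a beta-redex, and 18 normal-order steps reach the normal form.


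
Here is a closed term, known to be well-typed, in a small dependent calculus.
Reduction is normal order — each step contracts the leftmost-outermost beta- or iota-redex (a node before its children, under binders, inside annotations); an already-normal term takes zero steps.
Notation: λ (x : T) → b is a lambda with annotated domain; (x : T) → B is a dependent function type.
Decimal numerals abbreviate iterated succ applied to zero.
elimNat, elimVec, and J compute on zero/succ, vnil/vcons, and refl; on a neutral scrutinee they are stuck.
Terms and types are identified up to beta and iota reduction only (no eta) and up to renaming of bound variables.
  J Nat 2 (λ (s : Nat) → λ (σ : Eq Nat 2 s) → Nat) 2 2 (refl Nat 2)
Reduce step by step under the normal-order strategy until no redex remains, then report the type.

reduction (normal order):
  J Nat 2 (λ (s : Nat) → λ (σ : Eq Nat 2 s) → Nat) 2 2 (refl Nat 2)
  ~> 2
type:
  Nat


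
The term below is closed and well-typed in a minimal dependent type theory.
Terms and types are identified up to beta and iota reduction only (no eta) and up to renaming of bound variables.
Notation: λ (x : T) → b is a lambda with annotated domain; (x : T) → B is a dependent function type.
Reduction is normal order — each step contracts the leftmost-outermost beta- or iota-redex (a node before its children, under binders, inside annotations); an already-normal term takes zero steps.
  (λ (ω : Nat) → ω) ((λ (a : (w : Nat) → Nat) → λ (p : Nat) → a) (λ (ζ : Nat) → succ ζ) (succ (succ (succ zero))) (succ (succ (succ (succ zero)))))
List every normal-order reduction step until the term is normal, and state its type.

normal-order reduction sequence:
  (λ (ω : Nat) → ω) ((λ (a : (w : Nat) → Nat) → λ (p : Nat) → a) (λ (ζ : Nat) → succ ζ) (succ (succ (succ zero))) (succ (succ (succ (succ zero)))))
  ~> (λ (ω : (a : Nat) → Nat) → λ (w : Nat) → ω) (λ (p : Nat) → succ p) (succ (succ (succ zero))) (succ (succ (succ (succ zero))))
  ~> (λ (ω : Nat) → λ (a : Nat) → succ a) (succ (succ (succ zero))) (succ (succ (succ (succ zero))))
  ~> (λ (ω : Nat) → succ ω) (succ (succ (succ (succ zero))))
  ~> succ (succ (succ (succ (succ zero))))
inferred type:
  Nat


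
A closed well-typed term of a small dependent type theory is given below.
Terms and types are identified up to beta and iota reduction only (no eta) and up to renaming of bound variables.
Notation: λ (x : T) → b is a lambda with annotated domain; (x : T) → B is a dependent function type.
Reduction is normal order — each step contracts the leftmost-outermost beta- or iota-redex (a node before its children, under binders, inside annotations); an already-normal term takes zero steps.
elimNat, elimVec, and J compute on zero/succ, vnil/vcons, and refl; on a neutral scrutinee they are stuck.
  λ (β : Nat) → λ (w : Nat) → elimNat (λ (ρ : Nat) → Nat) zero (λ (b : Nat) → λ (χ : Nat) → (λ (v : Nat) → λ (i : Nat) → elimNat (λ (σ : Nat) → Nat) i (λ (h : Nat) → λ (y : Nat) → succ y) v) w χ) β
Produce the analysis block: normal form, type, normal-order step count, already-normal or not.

resulting normal form:
  λ (β : Nat) → λ (w : Nat) → elimNat (λ (ρ : Nat) → Nat) zero (λ (b : Nat) → λ (χ : Nat) → elimNat (λ (v : Nat) → Nat) χ (λ (i : Nat) → λ (σ : Nat) → succ σ) w) β
type:
  (β : Nat) → (w : Nat) → Nat
normal-order step count: 2
started in normal form: no
first redex: a beta-redex


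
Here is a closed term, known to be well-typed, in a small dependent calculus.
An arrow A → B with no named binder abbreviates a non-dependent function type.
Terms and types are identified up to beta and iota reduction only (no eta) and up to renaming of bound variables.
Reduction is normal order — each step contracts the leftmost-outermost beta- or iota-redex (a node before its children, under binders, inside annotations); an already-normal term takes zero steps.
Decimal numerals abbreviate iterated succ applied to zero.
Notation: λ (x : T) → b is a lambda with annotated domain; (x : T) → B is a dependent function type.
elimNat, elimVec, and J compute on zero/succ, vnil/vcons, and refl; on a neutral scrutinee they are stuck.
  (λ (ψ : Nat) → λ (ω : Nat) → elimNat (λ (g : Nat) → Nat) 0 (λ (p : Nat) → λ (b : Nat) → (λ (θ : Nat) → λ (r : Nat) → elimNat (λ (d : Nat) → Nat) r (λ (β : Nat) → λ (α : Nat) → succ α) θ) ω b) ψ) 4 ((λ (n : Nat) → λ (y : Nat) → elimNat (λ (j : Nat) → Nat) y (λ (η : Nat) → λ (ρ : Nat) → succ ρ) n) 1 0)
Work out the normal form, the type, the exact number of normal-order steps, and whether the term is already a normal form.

normal form:
  4
the term's type:
  Nat
reduction steps (normal order): 63
already normal: no
first contracted redex: a beta-redex


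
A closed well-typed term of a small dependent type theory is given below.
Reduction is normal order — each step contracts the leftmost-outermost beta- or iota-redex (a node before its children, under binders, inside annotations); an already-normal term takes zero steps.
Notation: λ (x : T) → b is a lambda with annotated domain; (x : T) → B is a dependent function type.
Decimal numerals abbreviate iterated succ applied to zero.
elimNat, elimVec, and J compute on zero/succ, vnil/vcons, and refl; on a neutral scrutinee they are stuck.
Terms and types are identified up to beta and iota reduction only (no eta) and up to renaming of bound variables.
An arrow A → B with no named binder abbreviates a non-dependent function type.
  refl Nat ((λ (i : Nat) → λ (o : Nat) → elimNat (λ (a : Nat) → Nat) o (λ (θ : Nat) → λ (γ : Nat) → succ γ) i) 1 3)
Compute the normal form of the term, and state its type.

normal form:
  refl Nat 4
the term's type:
  Eq Nat 4 4
observation: the term reaches its normal form after 6 normal-order steps.


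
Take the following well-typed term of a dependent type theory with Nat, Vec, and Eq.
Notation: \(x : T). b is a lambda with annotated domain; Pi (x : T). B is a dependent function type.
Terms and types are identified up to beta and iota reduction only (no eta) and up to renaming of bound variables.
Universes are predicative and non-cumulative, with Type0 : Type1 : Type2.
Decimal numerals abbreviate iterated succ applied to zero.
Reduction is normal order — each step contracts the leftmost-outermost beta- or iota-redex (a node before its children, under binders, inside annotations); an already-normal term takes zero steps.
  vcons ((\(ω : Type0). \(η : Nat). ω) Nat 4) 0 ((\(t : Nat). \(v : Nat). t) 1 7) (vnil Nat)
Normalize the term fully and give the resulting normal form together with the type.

reduced normal form:
  vcons Nat 0 1 (vnil Nat)
inferred type:
  Vec Nat 1


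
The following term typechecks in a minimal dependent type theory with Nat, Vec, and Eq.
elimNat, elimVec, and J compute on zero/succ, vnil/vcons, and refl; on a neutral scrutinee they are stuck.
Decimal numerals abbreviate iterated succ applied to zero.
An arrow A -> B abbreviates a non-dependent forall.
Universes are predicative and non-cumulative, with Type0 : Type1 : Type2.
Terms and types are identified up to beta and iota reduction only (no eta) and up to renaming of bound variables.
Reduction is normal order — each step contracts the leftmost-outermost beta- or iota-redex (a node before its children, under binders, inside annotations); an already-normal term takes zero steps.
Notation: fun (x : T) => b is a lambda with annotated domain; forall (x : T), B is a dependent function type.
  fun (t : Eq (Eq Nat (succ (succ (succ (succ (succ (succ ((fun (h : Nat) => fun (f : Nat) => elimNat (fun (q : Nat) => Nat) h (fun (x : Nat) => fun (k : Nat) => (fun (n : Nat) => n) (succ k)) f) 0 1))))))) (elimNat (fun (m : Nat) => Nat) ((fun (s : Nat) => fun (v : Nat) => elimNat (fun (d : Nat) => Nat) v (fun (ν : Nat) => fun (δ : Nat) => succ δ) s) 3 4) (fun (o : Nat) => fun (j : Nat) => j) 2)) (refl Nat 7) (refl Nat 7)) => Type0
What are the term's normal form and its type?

resulting normal form:
  fun (t : Eq (Eq Nat 7 7) (refl Nat 7) (refl Nat 7)) => Type0
type:
  Eq (Eq Nat 7 7) (refl Nat 7) (refl Nat 7) -> Type1
observation: reduction starts at a beta-redex, and 26 normal-order steps reach the normal form.


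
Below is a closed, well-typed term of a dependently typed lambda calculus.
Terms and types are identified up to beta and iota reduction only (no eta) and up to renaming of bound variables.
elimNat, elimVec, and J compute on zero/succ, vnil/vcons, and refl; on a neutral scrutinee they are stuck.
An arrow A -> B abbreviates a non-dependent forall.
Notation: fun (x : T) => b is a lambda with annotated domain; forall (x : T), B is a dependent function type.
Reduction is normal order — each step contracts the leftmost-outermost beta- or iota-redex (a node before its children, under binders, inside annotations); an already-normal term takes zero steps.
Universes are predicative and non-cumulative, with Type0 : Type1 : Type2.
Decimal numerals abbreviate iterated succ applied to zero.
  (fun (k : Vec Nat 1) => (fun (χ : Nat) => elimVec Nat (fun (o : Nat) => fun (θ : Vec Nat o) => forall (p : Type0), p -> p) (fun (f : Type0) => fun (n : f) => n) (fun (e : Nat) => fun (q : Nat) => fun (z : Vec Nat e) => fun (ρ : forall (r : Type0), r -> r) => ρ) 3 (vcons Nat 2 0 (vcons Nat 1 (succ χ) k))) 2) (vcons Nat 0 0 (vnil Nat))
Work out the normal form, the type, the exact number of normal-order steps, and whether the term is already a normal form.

normal form:
  fun (k : Type0) => fun (χ : k) => χ
inferred type:
  forall (k : Type0), k -> k
normal-order step count: 18
already normal: no
first contracted redex: a beta-redex


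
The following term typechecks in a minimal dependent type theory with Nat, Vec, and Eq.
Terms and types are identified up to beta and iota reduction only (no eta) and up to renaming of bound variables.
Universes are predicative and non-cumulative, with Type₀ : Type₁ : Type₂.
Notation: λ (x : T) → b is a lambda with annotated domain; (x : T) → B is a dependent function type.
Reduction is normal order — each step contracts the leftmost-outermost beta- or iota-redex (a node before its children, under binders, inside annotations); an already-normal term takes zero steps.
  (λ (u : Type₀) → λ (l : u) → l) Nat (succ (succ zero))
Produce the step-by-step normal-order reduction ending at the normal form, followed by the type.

reduction (normal order):
  (λ (u : Type₀) → λ (l : u) → l) Nat (succ (succ zero))
  ~> (λ (u : Nat) → u) (succ (succ zero))
  ~> succ (succ zero)
the term's type:
  Nat


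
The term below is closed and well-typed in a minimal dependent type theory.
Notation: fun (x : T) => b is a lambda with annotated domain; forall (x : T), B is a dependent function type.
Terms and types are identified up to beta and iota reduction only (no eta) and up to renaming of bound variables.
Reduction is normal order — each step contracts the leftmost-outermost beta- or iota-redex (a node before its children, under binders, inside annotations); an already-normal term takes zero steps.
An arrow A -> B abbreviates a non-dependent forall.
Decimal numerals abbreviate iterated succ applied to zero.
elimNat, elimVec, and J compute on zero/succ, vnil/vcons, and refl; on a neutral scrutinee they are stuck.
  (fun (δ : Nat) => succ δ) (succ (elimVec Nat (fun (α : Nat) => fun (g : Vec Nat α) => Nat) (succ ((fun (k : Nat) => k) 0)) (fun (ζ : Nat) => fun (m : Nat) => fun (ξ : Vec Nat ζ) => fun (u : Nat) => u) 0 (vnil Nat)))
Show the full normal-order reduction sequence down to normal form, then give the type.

reduction (normal order):
  (fun (δ : Nat) => succ δ) (succ (elimVec Nat (fun (α : Nat) => fun (g : Vec Nat α) => Nat) (succ ((fun (k : Nat) => k) 0)) (fun (ζ : Nat) => fun (m : Nat) => fun (ξ : Vec Nat ζ) => fun (u : Nat) => u) 0 (vnil Nat)))
  ~> succ (succ (elimVec Nat (fun (δ : Nat) => fun (α : Vec Nat δ) => Nat) (succ ((fun (g : Nat) => g) 0)) (fun (k : Nat) => fun (ζ : Nat) => fun (m : Vec Nat k) => fun (ξ : Nat) => ξ) 0 (vnil Nat)))
  ~> succ (succ (succ ((fun (δ : Nat) => δ) 0)))
  ~> 3
type:
  Nat


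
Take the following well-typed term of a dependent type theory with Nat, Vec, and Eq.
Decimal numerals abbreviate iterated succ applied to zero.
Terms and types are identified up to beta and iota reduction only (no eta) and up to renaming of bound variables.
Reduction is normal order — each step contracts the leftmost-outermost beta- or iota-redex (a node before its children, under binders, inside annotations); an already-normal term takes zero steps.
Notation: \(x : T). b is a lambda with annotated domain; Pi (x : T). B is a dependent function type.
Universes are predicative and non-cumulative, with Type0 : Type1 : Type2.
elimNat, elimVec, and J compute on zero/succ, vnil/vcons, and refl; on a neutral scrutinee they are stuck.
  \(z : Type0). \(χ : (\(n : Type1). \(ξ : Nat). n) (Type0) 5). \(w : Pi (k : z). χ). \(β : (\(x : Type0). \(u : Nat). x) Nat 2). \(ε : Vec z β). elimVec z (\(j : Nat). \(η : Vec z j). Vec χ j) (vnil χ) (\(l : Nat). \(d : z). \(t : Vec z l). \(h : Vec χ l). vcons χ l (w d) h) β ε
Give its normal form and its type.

reduced normal form:
  \(z : Type0). \(χ : Type0). \(n : Pi (ξ : z). χ). \(w : Nat). \(k : Vec z w). elimVec z (\(β : Nat). \(x : Vec z β). Vec χ β) (vnil χ) (\(u : Nat). \(ε : z). \(j : Vec z u). \(η : Vec χ u). vcons χ u (n ε) η) w k
inferred type:
  Pi (z : Type0). Pi (χ : Type0). Pi (n : Pi (ξ : z). χ). Pi (w : Nat). Pi (k : Vec z w). Vec χ w


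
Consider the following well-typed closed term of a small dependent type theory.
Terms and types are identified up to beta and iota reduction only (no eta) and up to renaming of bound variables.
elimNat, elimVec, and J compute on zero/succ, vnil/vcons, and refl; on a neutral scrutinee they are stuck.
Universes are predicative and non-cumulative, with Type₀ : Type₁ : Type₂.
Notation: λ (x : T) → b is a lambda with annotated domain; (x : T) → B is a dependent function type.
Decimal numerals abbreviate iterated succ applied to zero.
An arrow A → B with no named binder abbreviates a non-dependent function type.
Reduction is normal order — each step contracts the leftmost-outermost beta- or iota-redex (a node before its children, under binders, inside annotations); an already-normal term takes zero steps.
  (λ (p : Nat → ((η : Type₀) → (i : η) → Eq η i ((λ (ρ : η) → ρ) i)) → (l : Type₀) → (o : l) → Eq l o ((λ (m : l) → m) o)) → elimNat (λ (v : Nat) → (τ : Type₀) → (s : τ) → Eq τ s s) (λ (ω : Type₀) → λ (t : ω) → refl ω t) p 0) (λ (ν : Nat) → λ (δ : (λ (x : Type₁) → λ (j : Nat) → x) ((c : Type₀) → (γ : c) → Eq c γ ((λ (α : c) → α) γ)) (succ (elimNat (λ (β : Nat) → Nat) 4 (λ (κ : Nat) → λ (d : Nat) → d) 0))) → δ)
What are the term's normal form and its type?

normal form:
  λ (p : Type₀) → λ (η : p) → refl p η
type:
  (p : Type₀) → (η : p) → Eq p η η


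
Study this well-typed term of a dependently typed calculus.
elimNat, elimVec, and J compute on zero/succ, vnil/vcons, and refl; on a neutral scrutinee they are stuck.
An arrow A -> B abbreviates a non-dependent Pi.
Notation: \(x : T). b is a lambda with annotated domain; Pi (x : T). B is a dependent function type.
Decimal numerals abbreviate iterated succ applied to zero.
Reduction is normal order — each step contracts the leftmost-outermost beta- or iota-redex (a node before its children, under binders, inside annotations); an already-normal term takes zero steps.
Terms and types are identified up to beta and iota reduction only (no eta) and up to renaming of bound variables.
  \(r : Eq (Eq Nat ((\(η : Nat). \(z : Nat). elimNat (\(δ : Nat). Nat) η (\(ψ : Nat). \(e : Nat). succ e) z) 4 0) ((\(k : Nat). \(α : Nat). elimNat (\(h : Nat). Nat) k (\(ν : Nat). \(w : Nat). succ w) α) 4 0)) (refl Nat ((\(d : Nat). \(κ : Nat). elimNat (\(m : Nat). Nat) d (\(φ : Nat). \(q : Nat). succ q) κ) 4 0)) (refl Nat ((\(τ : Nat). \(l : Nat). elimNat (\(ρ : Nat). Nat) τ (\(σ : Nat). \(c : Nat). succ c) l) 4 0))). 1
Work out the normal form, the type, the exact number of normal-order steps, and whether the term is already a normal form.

normal form:
  \(r : Eq (Eq Nat 4 4) (refl Nat 4) (refl Nat 4)). 1
the term's type:
  Eq (Eq Nat 4 4) (refl Nat 4) (refl Nat 4) -> Nat
normal-order step count: 12
term was already normal: no
first redex: a beta-redex


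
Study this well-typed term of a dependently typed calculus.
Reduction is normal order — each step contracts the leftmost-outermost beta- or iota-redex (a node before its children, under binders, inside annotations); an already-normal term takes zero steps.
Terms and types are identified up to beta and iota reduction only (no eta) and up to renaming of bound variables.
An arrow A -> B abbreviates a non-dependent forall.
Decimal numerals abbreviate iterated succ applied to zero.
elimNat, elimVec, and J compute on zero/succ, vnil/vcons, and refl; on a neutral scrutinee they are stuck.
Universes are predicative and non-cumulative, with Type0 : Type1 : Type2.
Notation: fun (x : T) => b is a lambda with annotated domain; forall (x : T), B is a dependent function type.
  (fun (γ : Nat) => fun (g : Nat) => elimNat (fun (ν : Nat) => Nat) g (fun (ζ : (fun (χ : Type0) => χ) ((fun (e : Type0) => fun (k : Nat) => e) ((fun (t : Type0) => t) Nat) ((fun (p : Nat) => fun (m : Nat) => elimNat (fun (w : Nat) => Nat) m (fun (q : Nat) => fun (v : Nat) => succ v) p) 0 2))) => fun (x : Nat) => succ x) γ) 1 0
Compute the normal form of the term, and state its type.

normal form:
  1
inferred type:
  Nat
observation: 6 normal-order steps separate the term from its normal form.


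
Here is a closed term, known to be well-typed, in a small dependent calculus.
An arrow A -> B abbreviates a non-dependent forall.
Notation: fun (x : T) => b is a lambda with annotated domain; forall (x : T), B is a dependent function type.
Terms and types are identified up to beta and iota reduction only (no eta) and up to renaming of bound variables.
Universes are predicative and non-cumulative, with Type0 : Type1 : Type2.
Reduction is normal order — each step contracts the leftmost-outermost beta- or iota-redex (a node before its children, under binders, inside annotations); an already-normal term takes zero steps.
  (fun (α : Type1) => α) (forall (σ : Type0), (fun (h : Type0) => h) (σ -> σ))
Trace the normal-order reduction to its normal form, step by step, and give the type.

reduction (normal order):
  (fun (α : Type1) => α) (forall (σ : Type0), (fun (h : Type0) => h) (σ -> σ))
  ~> forall (α : Type0), (fun (σ : Type0) => σ) (α -> α)
  ~> forall (α : Type0), α -> α
inferred type:
  Type1


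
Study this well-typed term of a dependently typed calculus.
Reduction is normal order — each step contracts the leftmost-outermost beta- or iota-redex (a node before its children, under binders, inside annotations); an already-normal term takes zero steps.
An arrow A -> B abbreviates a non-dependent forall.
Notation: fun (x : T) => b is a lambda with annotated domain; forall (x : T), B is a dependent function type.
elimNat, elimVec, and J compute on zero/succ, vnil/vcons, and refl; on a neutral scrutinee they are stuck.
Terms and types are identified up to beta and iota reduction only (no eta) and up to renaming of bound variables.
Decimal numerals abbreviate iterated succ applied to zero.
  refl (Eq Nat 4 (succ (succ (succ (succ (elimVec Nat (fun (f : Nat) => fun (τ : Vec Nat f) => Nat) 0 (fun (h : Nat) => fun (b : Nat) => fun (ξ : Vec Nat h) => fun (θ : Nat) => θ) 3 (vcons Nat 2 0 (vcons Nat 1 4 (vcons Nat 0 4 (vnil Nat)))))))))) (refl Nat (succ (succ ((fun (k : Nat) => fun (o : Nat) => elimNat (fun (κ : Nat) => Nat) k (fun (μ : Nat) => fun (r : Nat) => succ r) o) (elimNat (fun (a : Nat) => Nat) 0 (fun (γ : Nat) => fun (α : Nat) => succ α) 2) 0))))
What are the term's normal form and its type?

normal form:
  refl (Eq Nat 4 4) (refl Nat 4)
inferred type:
  Eq (Eq Nat 4 4) (refl Nat 4) (refl Nat 4)
observation: 26 normal-order steps separate the term from its normal form.
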